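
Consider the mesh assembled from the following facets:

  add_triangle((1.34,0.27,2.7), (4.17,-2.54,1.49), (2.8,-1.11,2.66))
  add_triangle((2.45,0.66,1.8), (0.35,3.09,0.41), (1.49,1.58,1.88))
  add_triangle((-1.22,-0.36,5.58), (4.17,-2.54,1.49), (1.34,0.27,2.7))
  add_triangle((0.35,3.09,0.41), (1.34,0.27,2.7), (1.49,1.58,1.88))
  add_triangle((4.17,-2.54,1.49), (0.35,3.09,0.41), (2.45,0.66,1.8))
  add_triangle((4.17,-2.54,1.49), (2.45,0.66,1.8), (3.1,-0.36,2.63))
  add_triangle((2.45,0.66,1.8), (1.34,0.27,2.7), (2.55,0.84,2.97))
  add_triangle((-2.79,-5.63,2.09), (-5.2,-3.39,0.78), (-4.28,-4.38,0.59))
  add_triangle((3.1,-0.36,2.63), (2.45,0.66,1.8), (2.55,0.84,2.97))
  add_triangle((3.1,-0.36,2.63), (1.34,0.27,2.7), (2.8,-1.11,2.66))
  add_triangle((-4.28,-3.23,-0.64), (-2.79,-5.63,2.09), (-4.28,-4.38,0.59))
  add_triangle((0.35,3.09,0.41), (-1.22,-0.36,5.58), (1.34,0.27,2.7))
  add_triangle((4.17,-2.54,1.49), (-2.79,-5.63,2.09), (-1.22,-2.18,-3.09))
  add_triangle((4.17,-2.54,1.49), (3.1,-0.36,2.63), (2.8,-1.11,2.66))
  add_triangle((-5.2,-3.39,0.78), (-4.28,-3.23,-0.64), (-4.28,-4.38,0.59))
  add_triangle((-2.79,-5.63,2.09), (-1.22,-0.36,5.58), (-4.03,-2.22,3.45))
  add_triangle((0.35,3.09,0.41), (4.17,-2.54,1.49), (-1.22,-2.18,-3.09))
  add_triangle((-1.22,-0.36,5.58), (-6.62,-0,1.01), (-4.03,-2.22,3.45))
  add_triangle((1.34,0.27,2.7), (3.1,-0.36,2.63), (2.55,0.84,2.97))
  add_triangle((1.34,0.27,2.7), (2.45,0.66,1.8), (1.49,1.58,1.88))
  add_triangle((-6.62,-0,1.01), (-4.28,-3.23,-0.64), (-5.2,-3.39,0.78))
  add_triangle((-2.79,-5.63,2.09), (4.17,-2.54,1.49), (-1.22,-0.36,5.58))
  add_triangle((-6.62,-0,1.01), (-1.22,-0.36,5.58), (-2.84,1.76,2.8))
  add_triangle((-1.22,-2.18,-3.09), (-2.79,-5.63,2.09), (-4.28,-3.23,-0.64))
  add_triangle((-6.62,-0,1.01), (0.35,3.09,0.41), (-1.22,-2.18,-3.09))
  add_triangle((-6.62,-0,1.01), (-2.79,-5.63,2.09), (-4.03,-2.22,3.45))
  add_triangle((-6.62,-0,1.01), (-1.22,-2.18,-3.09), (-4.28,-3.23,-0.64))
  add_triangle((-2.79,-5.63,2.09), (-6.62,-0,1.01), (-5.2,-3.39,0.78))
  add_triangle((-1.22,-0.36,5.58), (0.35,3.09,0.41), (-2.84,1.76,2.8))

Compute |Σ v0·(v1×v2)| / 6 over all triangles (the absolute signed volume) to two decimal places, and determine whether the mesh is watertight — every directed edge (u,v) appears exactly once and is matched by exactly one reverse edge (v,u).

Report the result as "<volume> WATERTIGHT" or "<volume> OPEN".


174.52 OPEN

Per-triangle v0·(v1×v2)/6:
  t1: -0.3335
  t2: +0.8871
  t3: +6.2444
  t4: +0.6724
  t5: +1.6963
  t6: +1.2952
  t7: -0.1480
  t8: +2.4747
  t9: +0.5571
  t10: +0.6964
  t11: +1.0356
  t12: +5.4130
  t13: +19.7910
  t14: +1.1326
  t15: +1.7465
  t16: +12.4066
  t17: +5.5141
  t18: +12.0856
  t19: +0.7402
  t20: +0.8548
  t21: +4.7886
  t22: +28.2782
  t23: +11.4142
  t24: +9.5622
  t25: +10.0547
  t26: +13.5347
  t27: +8.5654
  t28: +6.3081
  t29: +7.2503
Σ = +174.5187 → |volume| = 174.52

Directed edges: 87 total; 3 unmatched, e.g. (-2.84,1.76,2.8)→(-6.62,-0,1.01) → open.


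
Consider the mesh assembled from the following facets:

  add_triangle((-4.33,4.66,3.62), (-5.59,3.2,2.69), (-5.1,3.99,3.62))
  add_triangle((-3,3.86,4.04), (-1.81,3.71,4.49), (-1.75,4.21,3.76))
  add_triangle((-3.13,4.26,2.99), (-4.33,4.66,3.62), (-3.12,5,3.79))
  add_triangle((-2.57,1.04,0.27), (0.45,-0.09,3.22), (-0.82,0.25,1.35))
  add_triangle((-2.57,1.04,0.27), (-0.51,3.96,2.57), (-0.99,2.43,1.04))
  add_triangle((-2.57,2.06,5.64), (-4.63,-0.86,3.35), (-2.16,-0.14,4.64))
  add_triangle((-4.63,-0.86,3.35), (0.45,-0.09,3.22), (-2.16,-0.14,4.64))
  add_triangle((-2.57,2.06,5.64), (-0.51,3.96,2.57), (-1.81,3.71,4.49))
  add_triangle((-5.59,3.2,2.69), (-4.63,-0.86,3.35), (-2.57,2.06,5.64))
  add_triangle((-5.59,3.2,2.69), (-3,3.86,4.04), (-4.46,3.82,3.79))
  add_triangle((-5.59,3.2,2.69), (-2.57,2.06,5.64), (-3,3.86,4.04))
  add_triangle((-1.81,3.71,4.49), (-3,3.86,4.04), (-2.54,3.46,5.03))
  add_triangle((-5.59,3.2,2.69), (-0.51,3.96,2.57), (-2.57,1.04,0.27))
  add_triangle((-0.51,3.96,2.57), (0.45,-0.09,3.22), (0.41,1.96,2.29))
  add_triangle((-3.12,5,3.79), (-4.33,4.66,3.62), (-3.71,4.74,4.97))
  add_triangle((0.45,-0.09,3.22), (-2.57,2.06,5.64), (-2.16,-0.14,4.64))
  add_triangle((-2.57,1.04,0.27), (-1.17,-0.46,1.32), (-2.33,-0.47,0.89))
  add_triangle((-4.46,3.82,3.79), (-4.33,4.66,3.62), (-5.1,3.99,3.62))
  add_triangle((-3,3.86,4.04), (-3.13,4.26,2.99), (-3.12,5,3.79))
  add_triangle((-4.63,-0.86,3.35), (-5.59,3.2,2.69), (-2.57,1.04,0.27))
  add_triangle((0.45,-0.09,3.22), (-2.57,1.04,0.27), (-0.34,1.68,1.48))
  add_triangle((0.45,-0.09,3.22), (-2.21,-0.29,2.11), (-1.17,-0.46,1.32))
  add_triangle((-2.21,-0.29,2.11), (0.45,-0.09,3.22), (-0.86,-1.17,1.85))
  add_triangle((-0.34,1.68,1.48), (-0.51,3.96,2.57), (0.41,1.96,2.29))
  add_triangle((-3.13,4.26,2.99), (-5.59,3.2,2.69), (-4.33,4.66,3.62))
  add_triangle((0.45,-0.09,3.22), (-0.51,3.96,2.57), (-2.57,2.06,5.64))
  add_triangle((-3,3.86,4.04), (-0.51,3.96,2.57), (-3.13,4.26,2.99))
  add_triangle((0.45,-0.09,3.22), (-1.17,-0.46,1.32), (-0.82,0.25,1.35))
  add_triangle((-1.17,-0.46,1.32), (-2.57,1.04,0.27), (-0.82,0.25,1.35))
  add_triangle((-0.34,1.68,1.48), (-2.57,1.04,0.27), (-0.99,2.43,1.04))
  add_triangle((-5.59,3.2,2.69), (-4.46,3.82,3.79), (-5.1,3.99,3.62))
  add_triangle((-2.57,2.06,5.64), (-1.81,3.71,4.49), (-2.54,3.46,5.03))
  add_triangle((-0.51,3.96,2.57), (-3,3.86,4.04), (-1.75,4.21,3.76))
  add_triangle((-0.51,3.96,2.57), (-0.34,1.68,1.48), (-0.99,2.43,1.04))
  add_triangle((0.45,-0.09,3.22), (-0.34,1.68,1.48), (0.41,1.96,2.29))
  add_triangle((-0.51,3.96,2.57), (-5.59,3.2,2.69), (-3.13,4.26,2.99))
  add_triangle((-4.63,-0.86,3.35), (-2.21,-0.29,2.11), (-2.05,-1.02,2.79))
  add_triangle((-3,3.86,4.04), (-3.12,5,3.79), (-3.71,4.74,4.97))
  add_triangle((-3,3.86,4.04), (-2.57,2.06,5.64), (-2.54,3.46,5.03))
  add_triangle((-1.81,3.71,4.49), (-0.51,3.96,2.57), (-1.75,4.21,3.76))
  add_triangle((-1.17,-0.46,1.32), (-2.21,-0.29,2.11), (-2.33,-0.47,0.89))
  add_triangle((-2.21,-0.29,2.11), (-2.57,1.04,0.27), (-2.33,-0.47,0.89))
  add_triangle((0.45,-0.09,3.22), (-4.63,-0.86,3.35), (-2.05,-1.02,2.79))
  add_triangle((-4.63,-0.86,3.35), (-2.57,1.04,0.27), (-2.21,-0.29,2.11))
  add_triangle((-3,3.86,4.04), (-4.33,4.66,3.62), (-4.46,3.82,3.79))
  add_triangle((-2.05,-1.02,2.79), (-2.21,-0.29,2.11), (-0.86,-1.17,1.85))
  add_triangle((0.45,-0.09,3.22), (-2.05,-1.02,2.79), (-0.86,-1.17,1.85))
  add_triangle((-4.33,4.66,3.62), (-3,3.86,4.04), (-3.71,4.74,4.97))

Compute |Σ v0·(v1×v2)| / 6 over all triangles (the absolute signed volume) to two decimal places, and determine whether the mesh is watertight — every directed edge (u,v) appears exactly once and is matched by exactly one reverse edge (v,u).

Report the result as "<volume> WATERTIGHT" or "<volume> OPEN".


Per-triangle v0·(v1×v2)/6:
  t1: +0.8369
  t2: +1.0407
  t3: +0.3178
  t4: -0.1644
  t5: +0.6825
  t6: +5.2630
  t7: +1.1269
  t8: +0.6162
  t9: +15.0167
  t10: -0.2169
  t11: +7.3657
  t12: +0.9145
  t13: +2.3698
  t14: +1.1388
  t15: +1.5770
  t16: +3.3610
  t17: -0.4665
  t18: +0.5215
  t19: -0.5558
  t20: +3.6125
  t21: -2.1016
  t22: +0.4008
  t23: -1.3646
  t24: -0.2534
  t25: +0.5175
  t26: +6.2319
  t27: +2.2428
  t28: -0.4382
  t29: -0.4634
  t30: -0.6371
  t31: +0.2634
  t32: +0.8425
  t33: +0.4742
  t34: -0.2180
  t35: -0.6771
  t36: -0.2748
  t37: -0.3736
  t38: +0.0198
  t39: +1.2123
  t40: +0.7562
  t41: +0.1629
  t42: +0.8091
  t43: +1.5739
  t44: -0.7461
  t45: +1.1113
  t46: +0.0396
  t47: +0.8988
  t48: -0.0252
Σ = +54.3422 → |volume| = 54.34

Directed edges: 144 total, each appears once with its reverse present → watertight.

54.34 WATERTIGHT


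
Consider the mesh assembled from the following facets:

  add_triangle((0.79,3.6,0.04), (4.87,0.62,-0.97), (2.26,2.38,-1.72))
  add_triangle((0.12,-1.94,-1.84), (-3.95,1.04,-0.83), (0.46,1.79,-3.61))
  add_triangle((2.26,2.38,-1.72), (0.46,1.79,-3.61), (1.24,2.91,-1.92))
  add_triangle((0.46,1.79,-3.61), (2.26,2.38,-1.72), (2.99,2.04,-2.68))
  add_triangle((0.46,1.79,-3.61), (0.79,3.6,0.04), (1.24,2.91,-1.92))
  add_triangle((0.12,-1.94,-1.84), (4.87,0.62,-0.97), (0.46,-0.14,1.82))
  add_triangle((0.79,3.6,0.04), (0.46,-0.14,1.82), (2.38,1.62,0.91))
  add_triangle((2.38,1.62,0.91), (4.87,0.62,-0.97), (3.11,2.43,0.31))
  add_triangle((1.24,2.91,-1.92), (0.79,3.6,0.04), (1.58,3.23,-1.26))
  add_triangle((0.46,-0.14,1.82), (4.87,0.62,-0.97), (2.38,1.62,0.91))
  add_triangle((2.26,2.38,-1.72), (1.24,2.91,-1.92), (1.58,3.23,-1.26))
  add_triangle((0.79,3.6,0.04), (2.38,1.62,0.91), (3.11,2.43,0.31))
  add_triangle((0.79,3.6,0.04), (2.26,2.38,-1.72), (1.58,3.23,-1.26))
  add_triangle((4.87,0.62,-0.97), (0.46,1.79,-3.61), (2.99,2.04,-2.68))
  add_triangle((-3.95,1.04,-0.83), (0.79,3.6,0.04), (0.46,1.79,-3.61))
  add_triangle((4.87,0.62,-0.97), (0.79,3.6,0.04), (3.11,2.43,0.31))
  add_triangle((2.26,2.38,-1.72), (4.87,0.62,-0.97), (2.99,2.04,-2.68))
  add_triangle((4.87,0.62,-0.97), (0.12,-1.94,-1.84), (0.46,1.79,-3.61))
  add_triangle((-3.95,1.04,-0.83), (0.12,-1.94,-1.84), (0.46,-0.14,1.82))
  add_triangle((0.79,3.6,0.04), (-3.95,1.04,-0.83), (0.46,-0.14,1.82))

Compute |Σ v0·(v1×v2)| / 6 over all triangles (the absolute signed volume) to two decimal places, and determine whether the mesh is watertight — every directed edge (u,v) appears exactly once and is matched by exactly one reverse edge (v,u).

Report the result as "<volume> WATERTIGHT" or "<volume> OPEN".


56.36 WATERTIGHT

Per-triangle v0·(v1×v2)/6:
  t1: +3.9420
  t2: +7.0036
  t3: +1.4896
  t4: +1.5603
  t5: +1.2311
  t6: +3.3265
  t7: +1.9500
  t8: +1.2915
  t9: +0.5529
  t10: +2.2665
  t11: +0.5412
  t12: +1.0353
  t13: +0.4382
  t14: +1.8093
  t15: +9.1338
  t16: +2.3141
  t17: +1.8296
  t18: +8.1360
  t19: +2.1883
  t20: +4.3187
Σ = +56.3588 → |volume| = 56.36

Directed edges: 60 total, each appears once with its reverse present → watertight.


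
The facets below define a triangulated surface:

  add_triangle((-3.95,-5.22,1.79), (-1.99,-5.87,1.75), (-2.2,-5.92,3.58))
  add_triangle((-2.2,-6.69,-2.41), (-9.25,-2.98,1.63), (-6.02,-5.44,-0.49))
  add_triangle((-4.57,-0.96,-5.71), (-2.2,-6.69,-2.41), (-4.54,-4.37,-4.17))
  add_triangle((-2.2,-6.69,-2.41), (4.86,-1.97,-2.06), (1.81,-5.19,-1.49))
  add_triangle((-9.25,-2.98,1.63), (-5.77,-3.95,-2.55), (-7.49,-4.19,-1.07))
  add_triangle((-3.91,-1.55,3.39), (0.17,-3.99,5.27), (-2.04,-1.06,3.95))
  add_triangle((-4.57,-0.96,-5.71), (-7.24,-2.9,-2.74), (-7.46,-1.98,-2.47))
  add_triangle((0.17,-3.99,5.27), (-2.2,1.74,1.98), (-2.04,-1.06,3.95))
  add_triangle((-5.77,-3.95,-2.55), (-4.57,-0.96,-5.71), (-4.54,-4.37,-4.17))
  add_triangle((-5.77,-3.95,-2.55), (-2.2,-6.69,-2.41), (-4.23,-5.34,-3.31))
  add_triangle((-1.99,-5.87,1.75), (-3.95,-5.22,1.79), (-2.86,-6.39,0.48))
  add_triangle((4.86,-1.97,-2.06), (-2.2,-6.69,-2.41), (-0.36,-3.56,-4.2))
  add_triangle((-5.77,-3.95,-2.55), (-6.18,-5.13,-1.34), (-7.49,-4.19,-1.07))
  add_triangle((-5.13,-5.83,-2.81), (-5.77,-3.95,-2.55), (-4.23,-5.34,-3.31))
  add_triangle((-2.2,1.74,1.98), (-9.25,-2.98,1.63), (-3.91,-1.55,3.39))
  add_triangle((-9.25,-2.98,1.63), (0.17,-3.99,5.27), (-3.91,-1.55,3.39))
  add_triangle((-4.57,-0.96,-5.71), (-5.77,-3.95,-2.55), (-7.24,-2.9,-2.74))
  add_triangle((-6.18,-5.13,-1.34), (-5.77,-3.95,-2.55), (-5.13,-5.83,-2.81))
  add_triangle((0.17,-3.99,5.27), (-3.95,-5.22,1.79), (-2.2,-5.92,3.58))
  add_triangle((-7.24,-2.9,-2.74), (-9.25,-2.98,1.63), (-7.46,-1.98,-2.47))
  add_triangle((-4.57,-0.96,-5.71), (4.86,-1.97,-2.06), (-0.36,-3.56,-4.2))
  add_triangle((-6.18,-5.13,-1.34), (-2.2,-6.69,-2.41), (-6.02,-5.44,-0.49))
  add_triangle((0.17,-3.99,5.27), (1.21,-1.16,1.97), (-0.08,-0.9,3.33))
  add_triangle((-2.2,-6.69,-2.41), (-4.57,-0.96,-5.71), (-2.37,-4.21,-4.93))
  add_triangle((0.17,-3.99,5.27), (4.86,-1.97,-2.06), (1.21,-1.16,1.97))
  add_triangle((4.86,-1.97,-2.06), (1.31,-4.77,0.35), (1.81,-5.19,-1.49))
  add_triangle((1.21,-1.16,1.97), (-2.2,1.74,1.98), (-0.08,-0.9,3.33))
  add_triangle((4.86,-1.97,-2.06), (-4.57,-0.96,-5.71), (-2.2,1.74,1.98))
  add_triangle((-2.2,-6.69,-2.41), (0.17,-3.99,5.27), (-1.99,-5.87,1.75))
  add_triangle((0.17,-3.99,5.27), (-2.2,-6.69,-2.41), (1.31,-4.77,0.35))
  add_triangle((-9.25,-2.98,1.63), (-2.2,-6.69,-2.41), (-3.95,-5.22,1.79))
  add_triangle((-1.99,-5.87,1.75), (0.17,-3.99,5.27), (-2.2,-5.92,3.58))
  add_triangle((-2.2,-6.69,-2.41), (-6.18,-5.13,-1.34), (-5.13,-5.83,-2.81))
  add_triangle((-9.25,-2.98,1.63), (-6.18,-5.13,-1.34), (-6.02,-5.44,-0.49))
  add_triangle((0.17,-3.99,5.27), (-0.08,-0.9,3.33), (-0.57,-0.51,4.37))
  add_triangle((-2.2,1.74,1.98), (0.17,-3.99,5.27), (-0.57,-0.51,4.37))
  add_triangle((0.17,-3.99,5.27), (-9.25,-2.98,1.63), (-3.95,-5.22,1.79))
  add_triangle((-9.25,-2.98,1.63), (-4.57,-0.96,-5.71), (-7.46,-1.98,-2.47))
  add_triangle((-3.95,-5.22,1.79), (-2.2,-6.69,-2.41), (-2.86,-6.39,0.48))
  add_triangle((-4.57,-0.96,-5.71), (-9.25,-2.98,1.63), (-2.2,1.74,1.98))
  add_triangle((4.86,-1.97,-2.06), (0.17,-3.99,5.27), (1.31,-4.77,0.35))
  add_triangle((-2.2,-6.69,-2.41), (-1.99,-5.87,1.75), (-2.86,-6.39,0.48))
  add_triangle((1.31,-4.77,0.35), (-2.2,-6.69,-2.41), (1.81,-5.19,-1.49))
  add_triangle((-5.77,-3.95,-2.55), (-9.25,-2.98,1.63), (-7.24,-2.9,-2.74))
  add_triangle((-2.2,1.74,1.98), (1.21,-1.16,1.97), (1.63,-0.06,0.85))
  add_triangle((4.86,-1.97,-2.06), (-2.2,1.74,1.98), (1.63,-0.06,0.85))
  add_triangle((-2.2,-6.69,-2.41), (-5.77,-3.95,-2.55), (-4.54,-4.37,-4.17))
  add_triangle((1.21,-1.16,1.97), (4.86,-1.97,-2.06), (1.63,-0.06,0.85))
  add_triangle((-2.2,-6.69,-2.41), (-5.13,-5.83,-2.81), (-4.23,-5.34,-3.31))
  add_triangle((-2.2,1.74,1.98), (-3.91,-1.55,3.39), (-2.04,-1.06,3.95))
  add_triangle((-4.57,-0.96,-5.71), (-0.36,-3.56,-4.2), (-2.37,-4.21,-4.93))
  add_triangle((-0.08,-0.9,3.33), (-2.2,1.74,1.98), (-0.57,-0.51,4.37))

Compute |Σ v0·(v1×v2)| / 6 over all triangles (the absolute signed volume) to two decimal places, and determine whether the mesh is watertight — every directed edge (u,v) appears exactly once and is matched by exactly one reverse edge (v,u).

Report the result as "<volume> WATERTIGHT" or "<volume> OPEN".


Per-triangle v0·(v1×v2)/6:
  t1: +3.8277
  t2: -0.7981
  t3: +6.2457
  t4: +7.6263
  t5: +2.0669
  t6: +4.8803
  t7: +5.2132
  t8: +2.3274
  t9: +8.9907
  t10: -3.8022
  t11: +3.1984
  t12: +16.6967
  t13: +3.1916
  t14: +1.9355
  t15: +10.9095
  t16: +14.4702
  t17: +8.2562
  t18: +3.5708
  t19: +3.4379
  t20: +5.9322
  t21: +13.0394
  t22: +4.9661
  t23: +1.6871
  t24: +10.2970
  t25: +4.9887
  t26: +5.7495
  t27: +0.8379
  t28: +2.8678
  t29: +6.8326
  t30: +18.1102
  t31: +27.1131
  t32: +3.4746
  t33: +5.3758
  t34: +5.6038
  t35: +0.5517
  t36: +3.5421
  t37: +25.4323
  t38: -1.2632
  t39: +3.8229
  t40: +25.8539
  t41: +15.4672
  t42: +3.0840
  t43: +6.8918
  t44: +9.8254
  t45: +1.5512
  t46: +0.5490
  t47: +9.0411
  t48: +2.0438
  t49: +3.0082
  t50: +3.7250
  t51: +5.3783
  t52: -0.2145
Σ = +337.4106 → |volume| = 337.41

Directed edges: 156 total; 6 unmatched, e.g. (-7.49,-4.19,-1.07)→(-9.25,-2.98,1.63) → open.

337.41 OPEN


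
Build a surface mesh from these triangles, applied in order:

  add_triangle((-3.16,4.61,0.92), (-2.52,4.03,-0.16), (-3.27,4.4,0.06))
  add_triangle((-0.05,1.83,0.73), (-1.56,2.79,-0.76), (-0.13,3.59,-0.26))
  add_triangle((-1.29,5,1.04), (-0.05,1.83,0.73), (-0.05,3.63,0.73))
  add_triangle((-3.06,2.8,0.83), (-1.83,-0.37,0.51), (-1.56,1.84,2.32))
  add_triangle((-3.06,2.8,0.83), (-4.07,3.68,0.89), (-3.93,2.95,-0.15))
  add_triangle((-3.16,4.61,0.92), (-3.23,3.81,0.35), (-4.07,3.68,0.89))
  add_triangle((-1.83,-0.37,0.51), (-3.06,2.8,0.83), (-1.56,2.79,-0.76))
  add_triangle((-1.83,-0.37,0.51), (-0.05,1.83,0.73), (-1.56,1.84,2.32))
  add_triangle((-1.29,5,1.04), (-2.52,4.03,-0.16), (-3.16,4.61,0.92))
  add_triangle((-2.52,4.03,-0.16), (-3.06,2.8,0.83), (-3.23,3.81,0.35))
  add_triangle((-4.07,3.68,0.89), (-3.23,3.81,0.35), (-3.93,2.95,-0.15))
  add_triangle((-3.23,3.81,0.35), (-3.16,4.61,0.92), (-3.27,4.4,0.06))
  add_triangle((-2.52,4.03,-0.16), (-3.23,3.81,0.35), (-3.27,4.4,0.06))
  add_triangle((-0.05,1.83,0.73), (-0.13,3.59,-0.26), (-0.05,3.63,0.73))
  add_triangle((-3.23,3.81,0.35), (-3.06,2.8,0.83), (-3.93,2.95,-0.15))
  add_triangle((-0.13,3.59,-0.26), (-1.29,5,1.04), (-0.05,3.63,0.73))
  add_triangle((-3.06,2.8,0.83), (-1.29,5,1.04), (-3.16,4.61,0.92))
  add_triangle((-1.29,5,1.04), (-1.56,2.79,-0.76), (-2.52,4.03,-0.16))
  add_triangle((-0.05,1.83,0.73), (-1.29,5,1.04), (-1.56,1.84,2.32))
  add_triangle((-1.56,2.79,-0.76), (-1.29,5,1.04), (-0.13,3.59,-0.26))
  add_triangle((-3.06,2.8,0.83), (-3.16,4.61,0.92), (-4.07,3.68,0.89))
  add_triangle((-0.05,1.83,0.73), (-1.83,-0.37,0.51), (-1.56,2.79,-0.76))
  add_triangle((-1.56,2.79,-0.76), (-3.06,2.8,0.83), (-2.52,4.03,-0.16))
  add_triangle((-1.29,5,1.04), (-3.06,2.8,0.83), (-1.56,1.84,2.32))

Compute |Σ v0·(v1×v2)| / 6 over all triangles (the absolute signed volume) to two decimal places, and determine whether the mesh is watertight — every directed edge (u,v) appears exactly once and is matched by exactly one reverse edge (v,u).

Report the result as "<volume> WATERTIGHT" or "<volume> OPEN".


Per-triangle v0·(v1×v2)/6:
  t1: +0.3405
  t2: -0.7475
  t3: +0.2669
  t4: +1.9807
  t5: +0.0431
  t6: +0.5618
  t7: +1.2242
  t8: -0.5873
  t9: +1.5913
  t10: -0.0950
  t11: +0.7549
  t12: +0.3086
  t13: -0.0410
  t14: -0.0324
  t15: -0.7032
  t16: +0.7271
  t17: +0.4823
  t18: +0.9544
  t19: +0.9975
  t20: +1.5942
  t21: +0.1861
  t22: -1.3488
  t23: +0.4542
  t24: +3.5499
Σ = +12.4626 → |volume| = 12.46

Directed edges: 72 total, each appears once with its reverse present → watertight.

12.46 WATERTIGHT


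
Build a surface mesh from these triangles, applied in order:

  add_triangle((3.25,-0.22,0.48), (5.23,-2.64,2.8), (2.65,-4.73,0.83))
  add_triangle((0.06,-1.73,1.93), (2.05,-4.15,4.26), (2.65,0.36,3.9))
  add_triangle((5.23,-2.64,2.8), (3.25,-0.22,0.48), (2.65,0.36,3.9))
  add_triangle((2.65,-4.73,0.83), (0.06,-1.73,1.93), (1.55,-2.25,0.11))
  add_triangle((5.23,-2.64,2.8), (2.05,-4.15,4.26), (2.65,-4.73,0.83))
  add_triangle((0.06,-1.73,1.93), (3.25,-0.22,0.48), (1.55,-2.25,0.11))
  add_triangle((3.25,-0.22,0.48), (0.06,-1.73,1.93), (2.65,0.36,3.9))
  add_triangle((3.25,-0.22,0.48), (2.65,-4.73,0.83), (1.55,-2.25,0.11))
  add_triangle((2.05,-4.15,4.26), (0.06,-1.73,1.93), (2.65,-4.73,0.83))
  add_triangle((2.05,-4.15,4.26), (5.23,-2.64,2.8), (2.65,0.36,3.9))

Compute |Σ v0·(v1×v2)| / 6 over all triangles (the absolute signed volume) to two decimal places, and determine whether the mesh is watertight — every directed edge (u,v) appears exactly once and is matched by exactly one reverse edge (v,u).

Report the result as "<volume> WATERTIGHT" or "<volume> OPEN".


Per-triangle v0·(v1×v2)/6:
  t1: +4.4547
  t2: +2.6480
  t3: +4.9369
  t4: -0.1669
  t5: +10.9501
  t6: -2.3434
  t7: -3.8414
  t8: +0.8028
  t9: +2.1789
  t10: +11.4175
Σ = +31.0370 → |volume| = 31.04

Directed edges: 30 total, each appears once with its reverse present → watertight.

31.04 WATERTIGHT


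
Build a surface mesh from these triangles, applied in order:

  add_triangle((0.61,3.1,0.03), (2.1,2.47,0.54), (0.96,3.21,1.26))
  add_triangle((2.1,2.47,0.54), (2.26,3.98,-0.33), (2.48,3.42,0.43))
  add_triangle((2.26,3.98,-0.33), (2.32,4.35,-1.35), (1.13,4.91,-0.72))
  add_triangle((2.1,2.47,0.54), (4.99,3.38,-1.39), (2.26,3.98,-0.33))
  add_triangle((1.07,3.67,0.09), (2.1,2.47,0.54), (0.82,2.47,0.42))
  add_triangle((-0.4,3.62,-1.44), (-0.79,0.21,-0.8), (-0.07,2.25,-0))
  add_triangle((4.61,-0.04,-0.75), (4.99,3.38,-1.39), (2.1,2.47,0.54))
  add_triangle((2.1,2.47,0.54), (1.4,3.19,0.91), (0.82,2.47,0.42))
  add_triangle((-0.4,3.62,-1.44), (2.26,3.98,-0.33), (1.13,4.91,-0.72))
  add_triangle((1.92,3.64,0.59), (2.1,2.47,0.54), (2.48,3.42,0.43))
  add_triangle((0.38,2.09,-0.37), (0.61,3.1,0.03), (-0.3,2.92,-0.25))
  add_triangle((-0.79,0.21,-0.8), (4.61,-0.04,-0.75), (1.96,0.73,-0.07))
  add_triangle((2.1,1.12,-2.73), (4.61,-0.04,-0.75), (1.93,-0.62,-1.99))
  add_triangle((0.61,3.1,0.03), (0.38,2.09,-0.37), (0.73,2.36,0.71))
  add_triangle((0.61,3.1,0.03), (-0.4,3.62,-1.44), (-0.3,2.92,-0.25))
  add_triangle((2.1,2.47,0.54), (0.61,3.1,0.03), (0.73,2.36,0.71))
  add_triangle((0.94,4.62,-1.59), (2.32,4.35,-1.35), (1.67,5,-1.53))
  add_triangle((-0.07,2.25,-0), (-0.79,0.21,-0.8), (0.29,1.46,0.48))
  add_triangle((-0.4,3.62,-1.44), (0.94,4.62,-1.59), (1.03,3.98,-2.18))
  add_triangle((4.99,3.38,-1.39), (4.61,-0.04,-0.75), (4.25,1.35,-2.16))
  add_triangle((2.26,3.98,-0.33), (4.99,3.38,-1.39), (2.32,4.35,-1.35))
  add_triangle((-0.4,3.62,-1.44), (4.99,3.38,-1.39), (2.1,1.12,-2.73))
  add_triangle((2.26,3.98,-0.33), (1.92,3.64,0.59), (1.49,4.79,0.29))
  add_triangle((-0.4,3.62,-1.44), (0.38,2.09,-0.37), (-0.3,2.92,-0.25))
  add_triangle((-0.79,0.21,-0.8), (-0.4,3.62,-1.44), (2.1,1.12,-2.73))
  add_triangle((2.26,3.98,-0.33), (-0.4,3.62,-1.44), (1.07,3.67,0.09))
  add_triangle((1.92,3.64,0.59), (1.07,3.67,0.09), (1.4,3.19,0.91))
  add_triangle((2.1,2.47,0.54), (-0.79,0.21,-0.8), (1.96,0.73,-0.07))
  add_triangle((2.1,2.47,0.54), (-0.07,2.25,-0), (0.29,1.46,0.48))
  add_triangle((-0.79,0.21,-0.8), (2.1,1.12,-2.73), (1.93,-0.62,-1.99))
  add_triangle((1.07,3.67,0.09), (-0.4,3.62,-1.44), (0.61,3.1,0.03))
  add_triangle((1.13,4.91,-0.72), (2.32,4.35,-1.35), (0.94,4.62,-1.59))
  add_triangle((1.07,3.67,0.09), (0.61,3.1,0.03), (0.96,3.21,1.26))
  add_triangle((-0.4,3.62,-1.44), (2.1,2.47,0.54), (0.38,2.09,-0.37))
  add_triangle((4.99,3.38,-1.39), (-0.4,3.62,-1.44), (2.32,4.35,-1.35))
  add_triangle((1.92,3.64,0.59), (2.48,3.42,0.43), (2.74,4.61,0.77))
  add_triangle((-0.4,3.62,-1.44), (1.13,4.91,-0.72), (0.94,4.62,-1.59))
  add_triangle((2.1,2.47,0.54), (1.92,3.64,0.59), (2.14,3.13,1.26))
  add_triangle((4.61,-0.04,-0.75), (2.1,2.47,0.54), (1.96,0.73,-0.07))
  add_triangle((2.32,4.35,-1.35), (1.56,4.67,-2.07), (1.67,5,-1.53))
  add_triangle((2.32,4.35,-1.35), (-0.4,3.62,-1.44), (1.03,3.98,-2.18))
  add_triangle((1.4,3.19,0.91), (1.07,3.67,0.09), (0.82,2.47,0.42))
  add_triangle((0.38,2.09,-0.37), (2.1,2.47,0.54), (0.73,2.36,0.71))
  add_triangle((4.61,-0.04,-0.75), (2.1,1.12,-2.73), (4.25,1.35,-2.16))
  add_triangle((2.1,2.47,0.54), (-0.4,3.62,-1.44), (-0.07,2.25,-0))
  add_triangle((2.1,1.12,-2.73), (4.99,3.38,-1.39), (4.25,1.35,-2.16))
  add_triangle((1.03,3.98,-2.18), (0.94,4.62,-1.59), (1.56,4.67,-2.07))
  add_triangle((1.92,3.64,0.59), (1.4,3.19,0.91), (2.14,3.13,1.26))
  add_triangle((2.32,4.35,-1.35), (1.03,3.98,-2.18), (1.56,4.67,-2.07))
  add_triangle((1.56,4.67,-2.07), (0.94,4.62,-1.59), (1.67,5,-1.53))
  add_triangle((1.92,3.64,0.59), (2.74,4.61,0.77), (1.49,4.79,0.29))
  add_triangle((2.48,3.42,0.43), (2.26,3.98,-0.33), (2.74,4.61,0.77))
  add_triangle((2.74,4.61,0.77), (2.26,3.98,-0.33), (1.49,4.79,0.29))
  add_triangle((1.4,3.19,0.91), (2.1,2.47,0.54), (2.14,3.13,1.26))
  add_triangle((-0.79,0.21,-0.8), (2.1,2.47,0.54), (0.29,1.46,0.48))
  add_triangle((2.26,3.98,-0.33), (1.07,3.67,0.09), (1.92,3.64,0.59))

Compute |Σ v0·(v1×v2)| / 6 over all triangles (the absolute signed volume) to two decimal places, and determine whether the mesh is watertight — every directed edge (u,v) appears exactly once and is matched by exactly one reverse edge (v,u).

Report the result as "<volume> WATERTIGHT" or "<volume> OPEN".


Per-triangle v0·(v1×v2)/6:
  t1: -0.9372
  t2: +0.0643
  t3: +1.0570
  t4: +2.0305
  t5: -0.2741
  t6: +0.3369
  t7: +3.4243
  t8: -0.1768
  t9: -0.7440
  t10: +0.1174
  t11: -0.1718
  t12: -0.5718
  t13: +2.5727
  t14: -0.0425
  t15: +0.5066
  t16: +0.5022
  t17: -0.1369
  t18: +0.0404
  t19: +0.7420
  t20: +3.2466
  t21: +2.1256
  t22: +7.3315
  t23: -0.6606
  t24: -0.3297
  t25: +2.0181
  t26: +1.4089
  t27: +0.2930
  t28: -0.5580
  t29: +0.3239
  t30: +0.9400
  t31: +0.2338
  t32: +1.0567
  t33: +0.2116
  t34: -0.0993
  t35: +1.3078
  t36: -0.0326
  t37: +0.8291
  t38: +0.3226
  t39: -0.0302
  t40: +0.4632
  t41: -1.3457
  t42: +0.0525
  t43: -0.5461
  t44: +1.2607
  t45: +1.1173
  t46: +2.4817
  t47: +0.3020
  t48: +0.2456
  t49: +0.1458
  t50: +0.3222
  t51: +0.0767
  t52: +0.3533
  t53: +0.9958
  t54: -0.2654
  t55: -0.3954
  t56: +0.5614
Σ = +34.1034 → |volume| = 34.10

Directed edges: 168 total; 6 unmatched, e.g. (2.1,2.47,0.54)→(0.96,3.21,1.26) → open.

34.10 OPEN


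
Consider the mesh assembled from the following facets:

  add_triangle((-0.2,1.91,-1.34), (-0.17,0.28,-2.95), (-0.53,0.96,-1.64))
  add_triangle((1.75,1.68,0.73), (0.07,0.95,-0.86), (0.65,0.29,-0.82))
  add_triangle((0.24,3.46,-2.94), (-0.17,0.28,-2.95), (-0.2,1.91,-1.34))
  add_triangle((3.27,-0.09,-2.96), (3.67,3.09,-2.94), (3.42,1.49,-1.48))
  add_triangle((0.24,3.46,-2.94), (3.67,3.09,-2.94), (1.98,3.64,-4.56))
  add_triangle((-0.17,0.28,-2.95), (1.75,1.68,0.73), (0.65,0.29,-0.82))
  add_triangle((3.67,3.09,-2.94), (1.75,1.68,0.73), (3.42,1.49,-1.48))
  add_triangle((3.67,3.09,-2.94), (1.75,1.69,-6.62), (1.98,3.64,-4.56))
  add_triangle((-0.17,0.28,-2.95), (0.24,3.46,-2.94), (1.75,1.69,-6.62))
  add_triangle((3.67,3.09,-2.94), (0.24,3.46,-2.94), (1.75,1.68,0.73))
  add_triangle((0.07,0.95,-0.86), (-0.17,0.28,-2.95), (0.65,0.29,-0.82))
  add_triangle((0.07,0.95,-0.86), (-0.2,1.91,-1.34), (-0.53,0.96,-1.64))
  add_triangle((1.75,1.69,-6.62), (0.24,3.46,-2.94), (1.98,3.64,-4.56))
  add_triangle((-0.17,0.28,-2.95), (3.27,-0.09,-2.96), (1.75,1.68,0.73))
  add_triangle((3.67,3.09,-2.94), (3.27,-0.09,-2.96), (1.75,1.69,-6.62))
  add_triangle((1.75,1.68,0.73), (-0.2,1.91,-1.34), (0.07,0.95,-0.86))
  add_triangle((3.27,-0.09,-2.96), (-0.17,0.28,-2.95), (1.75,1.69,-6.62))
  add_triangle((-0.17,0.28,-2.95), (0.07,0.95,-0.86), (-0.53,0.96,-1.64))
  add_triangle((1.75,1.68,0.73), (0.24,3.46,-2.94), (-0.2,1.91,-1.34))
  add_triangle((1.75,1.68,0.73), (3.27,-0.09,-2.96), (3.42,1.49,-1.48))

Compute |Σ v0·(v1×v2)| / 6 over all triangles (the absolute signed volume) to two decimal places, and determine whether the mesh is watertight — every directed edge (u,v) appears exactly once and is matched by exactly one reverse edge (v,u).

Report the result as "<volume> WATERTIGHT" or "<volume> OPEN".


Per-triangle v0·(v1×v2)/6:
  t1: +0.3332
  t2: -0.3676
  t3: +0.5509
  t4: +2.4801
  t5: +2.6103
  t6: +0.4215
  t7: +1.9711
  t8: +5.9031
  t9: +3.1199
  t10: +4.5956
  t11: -0.2852
  t12: -0.0786
  t13: +3.7830
  t14: -3.2706
  t15: +9.1199
  t16: -0.2216
  t17: +2.1847
  t18: -0.2332
  t19: +0.6802
  t20: +0.4761
Σ = +33.7726 → |volume| = 33.77

Directed edges: 60 total, each appears once with its reverse present → watertight.

33.77 WATERTIGHT


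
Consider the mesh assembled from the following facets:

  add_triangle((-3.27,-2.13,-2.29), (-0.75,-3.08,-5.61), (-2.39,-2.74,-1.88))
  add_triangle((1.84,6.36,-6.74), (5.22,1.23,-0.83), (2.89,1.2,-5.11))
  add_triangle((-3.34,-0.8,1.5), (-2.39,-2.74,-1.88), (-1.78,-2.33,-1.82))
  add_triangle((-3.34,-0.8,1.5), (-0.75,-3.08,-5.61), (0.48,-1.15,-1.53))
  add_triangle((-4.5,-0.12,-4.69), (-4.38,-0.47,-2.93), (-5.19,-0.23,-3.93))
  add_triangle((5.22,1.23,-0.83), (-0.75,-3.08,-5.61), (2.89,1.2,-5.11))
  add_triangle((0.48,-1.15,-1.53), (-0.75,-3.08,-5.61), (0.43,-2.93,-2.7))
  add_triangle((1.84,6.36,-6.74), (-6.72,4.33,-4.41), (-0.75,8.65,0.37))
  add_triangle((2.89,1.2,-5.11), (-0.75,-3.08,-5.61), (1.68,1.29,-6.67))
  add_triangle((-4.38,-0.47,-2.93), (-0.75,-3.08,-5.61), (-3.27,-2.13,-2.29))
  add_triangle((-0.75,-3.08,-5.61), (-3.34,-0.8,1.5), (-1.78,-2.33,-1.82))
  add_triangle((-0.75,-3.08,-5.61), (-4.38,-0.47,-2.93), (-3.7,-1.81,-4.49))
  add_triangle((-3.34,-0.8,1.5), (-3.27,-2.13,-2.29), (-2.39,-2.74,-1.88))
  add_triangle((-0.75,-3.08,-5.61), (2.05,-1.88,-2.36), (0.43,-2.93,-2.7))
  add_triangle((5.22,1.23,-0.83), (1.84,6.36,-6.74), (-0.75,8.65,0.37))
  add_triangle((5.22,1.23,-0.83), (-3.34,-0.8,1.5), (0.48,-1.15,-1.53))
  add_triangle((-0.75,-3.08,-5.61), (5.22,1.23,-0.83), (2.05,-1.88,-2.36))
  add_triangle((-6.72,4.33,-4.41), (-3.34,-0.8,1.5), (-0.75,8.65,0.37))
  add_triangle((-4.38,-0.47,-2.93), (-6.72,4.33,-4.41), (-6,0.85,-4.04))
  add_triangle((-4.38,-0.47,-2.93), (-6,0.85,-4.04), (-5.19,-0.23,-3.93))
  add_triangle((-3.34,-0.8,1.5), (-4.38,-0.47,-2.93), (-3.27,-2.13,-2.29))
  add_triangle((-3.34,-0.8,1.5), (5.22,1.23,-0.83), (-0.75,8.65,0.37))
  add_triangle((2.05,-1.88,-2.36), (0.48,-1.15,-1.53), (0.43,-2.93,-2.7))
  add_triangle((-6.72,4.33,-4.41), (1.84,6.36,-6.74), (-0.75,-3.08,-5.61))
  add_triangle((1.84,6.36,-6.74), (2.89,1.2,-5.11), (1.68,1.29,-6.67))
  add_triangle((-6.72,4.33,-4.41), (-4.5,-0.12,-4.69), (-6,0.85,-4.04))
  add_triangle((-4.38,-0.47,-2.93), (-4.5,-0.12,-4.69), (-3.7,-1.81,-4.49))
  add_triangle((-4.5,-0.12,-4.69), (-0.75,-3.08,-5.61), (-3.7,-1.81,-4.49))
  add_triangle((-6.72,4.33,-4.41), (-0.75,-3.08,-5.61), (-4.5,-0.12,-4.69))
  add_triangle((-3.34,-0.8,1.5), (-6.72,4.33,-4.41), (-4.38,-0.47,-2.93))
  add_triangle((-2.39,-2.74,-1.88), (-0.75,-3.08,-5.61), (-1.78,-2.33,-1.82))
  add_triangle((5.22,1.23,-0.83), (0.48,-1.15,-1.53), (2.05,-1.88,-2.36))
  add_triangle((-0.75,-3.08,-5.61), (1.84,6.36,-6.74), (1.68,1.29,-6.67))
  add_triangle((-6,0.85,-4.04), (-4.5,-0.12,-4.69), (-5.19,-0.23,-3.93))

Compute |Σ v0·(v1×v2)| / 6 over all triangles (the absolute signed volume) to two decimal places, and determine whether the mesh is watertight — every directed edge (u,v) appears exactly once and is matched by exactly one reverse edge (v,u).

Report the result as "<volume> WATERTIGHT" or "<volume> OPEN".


Per-triangle v0·(v1×v2)/6:
  t1: +2.9876
  t2: +21.0665
  t3: -0.0309
  t4: +2.0654
  t5: +0.2795
  t6: +14.3335
  t7: -0.6973
  t8: +79.9802
  t9: +6.9126
  t10: +6.4099
  t11: -2.0727
  t12: -0.8571
  t13: +2.3210
  t14: +2.7697
  t15: +50.8043
  t16: +1.0812
  t17: +6.6408
  t18: +36.6194
  t19: +0.1900
  t20: +0.4933
  t21: +4.8830
  t22: +7.4435
  t23: -0.3120
  t24: +74.9683
  t25: +8.9767
  t26: +5.5205
  t27: +2.2663
  t28: +4.7426
  t29: +10.3763
  t30: +13.7970
  t31: +0.2073
  t32: -0.7533
  t33: +11.4993
  t34: +1.2725
Σ = +376.1846 → |volume| = 376.18

Directed edges: 102 total, each appears once with its reverse present → watertight.

376.18 WATERTIGHT


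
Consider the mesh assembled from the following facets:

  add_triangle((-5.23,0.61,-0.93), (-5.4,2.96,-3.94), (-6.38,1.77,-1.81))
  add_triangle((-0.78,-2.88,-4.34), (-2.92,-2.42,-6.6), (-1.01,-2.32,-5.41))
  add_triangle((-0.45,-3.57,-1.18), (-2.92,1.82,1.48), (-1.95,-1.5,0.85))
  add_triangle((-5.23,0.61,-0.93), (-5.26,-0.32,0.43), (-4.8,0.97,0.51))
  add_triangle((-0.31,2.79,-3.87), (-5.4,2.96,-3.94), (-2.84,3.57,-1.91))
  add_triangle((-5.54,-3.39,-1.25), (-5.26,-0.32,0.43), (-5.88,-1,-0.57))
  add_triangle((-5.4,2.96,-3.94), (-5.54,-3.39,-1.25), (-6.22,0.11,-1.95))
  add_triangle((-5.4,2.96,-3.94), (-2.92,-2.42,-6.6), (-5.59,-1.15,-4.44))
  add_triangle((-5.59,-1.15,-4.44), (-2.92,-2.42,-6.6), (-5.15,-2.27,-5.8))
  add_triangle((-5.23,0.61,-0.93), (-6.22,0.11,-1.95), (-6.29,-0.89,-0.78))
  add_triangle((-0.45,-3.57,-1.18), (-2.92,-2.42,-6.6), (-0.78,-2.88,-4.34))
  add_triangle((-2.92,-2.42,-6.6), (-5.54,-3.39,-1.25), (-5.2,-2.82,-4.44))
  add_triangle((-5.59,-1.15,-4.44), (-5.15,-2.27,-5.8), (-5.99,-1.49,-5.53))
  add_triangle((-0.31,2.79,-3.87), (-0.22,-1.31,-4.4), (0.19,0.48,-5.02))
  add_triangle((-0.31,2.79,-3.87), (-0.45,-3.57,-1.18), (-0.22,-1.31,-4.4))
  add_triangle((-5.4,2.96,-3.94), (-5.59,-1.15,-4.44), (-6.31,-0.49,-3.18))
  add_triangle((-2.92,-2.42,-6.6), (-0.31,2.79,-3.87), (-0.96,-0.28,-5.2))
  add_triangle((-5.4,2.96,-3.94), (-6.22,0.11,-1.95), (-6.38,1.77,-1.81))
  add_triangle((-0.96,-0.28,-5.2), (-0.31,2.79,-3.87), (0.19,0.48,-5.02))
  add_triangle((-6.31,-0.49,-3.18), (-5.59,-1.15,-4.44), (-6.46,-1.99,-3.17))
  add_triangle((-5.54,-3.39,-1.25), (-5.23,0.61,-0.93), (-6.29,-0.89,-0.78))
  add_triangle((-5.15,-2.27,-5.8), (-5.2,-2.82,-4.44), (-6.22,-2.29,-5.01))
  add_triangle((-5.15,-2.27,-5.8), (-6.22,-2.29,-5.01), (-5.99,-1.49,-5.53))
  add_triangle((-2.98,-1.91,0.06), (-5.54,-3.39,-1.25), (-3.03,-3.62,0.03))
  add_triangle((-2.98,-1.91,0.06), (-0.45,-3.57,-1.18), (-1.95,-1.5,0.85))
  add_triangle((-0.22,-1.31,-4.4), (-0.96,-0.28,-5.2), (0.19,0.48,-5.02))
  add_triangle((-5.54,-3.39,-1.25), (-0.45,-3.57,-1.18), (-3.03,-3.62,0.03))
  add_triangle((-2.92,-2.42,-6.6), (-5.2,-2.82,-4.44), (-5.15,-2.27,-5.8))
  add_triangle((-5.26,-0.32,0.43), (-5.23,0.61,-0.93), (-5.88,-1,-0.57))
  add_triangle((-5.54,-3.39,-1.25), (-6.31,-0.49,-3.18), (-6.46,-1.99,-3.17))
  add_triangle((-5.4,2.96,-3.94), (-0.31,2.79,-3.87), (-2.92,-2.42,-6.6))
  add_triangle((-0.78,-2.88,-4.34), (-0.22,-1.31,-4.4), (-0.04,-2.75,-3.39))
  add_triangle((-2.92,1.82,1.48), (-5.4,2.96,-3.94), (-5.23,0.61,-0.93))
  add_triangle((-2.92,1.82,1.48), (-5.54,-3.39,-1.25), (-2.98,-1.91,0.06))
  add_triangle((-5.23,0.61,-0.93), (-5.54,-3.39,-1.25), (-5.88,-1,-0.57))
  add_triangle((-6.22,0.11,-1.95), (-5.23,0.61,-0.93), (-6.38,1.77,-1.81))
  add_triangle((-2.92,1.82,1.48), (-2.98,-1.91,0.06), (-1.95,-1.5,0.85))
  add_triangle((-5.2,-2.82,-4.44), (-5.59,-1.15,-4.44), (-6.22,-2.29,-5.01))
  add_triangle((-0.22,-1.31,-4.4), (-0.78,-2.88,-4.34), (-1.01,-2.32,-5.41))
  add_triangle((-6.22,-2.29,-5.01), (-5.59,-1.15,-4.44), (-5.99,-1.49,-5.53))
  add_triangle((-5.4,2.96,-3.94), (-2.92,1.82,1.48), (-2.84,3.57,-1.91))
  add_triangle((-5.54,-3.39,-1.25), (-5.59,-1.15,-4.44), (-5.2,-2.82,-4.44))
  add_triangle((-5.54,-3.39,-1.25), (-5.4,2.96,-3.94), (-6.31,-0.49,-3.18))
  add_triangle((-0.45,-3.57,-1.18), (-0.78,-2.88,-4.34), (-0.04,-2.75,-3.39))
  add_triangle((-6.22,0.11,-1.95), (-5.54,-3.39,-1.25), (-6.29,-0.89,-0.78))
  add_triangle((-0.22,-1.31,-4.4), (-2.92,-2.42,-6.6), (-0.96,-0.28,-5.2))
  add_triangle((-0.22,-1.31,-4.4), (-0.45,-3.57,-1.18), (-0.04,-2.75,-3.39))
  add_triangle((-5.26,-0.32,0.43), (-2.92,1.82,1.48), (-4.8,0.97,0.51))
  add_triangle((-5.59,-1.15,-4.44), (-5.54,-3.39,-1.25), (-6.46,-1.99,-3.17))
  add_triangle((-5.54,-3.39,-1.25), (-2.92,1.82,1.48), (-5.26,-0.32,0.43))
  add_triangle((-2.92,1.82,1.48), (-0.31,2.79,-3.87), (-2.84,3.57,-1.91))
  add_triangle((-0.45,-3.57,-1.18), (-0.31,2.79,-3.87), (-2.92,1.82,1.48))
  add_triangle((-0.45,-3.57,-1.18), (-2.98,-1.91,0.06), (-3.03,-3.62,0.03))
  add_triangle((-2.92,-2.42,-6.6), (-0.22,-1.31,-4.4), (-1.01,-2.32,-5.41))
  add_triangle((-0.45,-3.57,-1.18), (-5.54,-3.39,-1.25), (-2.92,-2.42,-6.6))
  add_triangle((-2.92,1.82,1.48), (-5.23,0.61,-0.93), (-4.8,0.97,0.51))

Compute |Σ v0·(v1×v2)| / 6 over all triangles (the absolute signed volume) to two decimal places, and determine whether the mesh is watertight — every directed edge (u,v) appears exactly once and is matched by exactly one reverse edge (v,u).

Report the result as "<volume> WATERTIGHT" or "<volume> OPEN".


Per-triangle v0·(v1×v2)/6:
  t1: -1.2925
  t2: +1.5394
  t3: -1.6015
  t4: +1.5976
  t5: +6.9847
  t6: +1.8532
  t7: +6.6795
  t8: +15.6439
  t9: +1.9303
  t10: +1.3760
  t11: +3.8325
  t12: +3.8955
  t13: -0.4605
  t14: -1.4436
  t15: -1.4053
  t16: +6.6850
  t17: +3.6979
  t18: +4.4250
  t19: +2.6390
  t20: +2.6046
  t21: -1.5657
  t22: +1.4531
  t23: +1.4983
  t24: +1.1372
  t25: +1.4691
  t26: +1.4238
  t27: +3.9295
  t28: +2.8779
  t29: +1.6193
  t30: +2.1471
  t31: +23.7246
  t32: +0.8695
  t33: +7.9033
  t34: +2.6099
  t35: +2.0624
  t36: +1.1171
  t37: +1.6630
  t38: -0.1781
  t39: +0.5683
  t40: +0.7103
  t41: +6.5100
  t42: +5.7864
  t43: +1.6868
  t44: +1.2337
  t45: +3.8046
  t46: +2.6423
  t47: -0.8048
  t48: +1.1674
  t49: +2.1712
  t50: +0.3400
  t51: +0.7054
  t52: -9.3259
  t53: -0.9404
  t54: +1.1004
  t55: +17.4427
  t56: +1.0436
Σ = +150.7840 → |volume| = 150.78

Directed edges: 168 total, each appears once with its reverse present → watertight.

150.78 WATERTIGHT


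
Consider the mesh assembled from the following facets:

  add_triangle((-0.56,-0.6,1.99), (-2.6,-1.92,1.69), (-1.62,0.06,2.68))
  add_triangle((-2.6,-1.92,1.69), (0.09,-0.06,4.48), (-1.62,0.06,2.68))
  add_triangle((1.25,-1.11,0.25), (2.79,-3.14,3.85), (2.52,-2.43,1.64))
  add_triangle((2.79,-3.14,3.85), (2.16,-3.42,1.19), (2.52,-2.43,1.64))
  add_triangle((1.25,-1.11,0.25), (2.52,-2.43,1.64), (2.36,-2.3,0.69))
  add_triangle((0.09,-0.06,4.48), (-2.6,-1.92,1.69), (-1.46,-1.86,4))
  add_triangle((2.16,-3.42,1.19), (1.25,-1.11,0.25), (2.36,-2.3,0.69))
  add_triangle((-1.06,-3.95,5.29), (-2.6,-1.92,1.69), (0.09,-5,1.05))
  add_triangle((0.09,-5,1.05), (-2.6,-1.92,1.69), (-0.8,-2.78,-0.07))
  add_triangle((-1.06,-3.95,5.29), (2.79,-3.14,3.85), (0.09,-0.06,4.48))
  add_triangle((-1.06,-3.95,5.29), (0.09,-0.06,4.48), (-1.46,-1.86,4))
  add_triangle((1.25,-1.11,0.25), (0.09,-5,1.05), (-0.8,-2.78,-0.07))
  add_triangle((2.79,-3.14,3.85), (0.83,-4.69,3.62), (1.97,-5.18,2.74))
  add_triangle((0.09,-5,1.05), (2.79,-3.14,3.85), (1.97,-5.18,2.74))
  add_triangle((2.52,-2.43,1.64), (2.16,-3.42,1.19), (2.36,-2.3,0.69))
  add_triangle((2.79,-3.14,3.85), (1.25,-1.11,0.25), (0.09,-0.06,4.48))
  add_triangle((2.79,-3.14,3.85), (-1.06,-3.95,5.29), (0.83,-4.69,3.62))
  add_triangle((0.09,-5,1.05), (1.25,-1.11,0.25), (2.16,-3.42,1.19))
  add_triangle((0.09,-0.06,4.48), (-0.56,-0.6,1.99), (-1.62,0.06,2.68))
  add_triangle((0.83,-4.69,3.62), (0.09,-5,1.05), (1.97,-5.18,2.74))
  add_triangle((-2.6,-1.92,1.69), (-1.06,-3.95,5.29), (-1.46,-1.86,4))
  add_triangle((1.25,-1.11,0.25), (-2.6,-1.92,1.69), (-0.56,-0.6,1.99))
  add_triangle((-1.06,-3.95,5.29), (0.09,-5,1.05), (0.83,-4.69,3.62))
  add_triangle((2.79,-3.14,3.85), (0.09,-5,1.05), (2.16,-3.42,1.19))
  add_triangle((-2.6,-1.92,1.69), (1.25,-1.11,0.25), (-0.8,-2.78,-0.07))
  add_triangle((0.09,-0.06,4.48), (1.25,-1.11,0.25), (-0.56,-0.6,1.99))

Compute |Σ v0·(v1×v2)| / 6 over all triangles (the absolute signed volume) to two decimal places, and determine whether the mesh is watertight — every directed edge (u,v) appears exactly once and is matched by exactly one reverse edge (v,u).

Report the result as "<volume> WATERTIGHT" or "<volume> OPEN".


Per-triangle v0·(v1×v2)/6:
  t1: -1.0167
  t2: +2.5599
  t3: -0.0249
  t4: +1.1832
  t5: +0.0396
  t6: +1.3704
  t7: +0.0359
  t8: +8.5800
  t9: +2.3469
  t10: +10.5465
  t11: +2.8885
  t12: +0.6582
  t13: +3.3718
  t14: -1.2264
  t15: +0.4728
  t16: +0.6295
  t17: +5.8754
  t18: +0.4540
  t19: -0.7595
  t20: +3.0947
  t21: +2.6286
  t22: -1.3467
  t23: +5.2552
  t24: +4.5047
  t25: -1.5277
  t26: -1.0287
Σ = +49.5652 → |volume| = 49.57

Directed edges: 78 total, each appears once with its reverse present → watertight.

49.57 WATERTIGHT


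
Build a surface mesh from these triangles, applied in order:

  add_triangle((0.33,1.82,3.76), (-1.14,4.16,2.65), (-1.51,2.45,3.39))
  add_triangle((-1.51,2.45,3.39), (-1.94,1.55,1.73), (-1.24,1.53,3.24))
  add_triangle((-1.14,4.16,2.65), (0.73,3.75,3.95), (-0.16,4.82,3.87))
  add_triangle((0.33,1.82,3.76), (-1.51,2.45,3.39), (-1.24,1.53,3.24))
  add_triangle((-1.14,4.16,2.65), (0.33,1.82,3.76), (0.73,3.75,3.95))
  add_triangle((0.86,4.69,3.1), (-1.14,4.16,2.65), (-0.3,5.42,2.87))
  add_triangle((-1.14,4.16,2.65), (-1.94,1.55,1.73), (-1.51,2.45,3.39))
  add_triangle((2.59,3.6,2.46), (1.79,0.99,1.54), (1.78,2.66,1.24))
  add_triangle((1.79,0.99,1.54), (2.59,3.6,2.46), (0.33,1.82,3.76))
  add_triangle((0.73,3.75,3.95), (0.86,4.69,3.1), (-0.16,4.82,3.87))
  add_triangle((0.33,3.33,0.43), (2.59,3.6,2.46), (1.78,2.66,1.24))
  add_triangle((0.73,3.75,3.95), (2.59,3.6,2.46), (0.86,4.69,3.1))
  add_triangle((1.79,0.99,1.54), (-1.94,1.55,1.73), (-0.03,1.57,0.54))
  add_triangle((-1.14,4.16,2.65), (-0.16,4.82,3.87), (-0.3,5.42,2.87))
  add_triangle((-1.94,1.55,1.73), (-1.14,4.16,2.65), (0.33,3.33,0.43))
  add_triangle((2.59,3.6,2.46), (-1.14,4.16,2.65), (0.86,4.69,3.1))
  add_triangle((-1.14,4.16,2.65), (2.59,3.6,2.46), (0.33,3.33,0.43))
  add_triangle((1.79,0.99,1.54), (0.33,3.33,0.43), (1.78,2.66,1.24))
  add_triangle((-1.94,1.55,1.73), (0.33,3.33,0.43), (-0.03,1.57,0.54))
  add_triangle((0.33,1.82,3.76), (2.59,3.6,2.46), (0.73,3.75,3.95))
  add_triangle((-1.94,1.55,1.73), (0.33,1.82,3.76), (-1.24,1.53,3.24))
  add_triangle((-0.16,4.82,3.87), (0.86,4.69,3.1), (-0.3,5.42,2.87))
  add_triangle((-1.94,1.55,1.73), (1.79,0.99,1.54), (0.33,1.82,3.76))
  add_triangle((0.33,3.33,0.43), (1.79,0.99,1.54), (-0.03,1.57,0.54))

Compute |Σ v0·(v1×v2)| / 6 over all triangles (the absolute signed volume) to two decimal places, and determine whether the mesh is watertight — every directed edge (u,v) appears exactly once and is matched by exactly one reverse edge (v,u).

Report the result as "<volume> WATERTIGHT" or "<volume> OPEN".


19.47 WATERTIGHT

Per-triangle v0·(v1×v2)/6:
  t1: +2.5632
  t2: +0.5018
  t3: +0.2822
  t4: +0.8163
  t5: +2.2722
  t6: -0.9590
  t7: +1.4900
  t8: +0.3043
  t9: +2.1346
  t10: +1.2232
  t11: +0.5679
  t12: +2.2168
  t13: -1.1661
  t14: +1.1260
  t15: +1.1370
  t16: +0.0307
  t17: +4.3375
  t18: -0.3466
  t19: -0.2343
  t20: +2.1558
  t21: -0.7309
  t22: +1.2732
  t23: -1.0596
  t24: -0.4621
Σ = +19.4740 → |volume| = 19.47

Directed edges: 72 total, each appears once with its reverse present → watertight.
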